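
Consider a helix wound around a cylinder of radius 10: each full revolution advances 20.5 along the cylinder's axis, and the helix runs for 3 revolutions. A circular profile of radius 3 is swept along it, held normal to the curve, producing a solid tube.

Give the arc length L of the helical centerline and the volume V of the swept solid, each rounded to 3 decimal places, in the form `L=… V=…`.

L=198.275 V=5606.083

2πR = 2π·10 = 62.831853
per-turn = √(62.831853² + 20.5²) = √(3947.8418 + 420.25) = √4368.0918 = 66.091541
L = 3 × 66.091541 = 198.274622
V = π·3² × L = 28.274334 × 198.274622 = 5606.082871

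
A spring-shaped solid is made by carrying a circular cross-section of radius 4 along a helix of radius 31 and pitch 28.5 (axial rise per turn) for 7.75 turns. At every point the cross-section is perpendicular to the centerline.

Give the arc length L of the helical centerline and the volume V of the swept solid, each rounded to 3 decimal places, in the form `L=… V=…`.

L=1525.609 V=76685.467

2πR = 2π·31 = 194.778745
per-turn = √(194.778745² + 28.5²) = √(37938.7593 + 812.25) = √38751.0093 = 196.852761
L = 7.75 × 196.852761 = 1525.608894
V = π·4² × L = 50.265482 × 1525.608894 = 76685.467093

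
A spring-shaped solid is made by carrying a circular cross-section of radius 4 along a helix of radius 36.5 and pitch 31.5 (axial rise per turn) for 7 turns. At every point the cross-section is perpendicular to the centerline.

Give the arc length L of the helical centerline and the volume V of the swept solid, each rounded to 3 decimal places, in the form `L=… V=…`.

L=1620.426 V=81451.507

2πR = 2π·36.5 = 229.336264
per-turn = √(229.336264² + 31.5²) = √(52595.1219 + 992.25) = √53587.3719 = 231.489464
L = 7 × 231.489464 = 1620.426247
V = π·4² × L = 50.265482 × 1620.426247 = 81451.507074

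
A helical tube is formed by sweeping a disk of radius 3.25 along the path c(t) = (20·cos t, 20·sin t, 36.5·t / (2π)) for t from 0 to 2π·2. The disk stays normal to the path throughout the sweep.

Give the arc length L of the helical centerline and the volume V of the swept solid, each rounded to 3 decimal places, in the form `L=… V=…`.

2πR = 2π·20 = 125.663706
per-turn = √(125.663706² + 36.5²) = √(15791.3670 + 1332.25) = √17123.6170 = 130.857239
L = 2 × 130.857239 = 261.714478
V = π·3.25² × L = 33.183072 × 261.714478 = 8684.490483

L=261.714 V=8684.490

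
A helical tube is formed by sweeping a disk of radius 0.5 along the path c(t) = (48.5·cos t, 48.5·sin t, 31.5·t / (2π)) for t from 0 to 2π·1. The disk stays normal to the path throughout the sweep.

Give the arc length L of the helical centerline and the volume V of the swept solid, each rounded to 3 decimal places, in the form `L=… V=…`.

L=306.358 V=240.613

2πR = 2π·48.5 = 304.734487
per-turn = √(304.734487² + 31.5²) = √(92863.1078 + 992.25) = √93855.3578 = 306.358218
L = 1 × 306.358218 = 306.358218
V = π·0.5² × L = 0.785398 × 306.358218 = 240.613182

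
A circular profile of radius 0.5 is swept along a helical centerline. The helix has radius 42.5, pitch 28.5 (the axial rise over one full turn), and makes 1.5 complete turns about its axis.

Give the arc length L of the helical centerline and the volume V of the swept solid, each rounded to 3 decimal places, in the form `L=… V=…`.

L=402.828 V=316.380

2πR = 2π·42.5 = 267.035376
per-turn = √(267.035376² + 28.5²) = √(71307.8918 + 812.25) = √72120.1418 = 268.551935
L = 1.5 × 268.551935 = 402.827903
V = π·0.5² × L = 0.785398 × 402.827903 = 316.380295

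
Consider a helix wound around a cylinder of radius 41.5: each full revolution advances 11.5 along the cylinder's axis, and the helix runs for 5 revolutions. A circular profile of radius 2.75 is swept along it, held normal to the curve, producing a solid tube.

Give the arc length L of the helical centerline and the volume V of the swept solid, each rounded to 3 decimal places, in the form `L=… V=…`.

2πR = 2π·41.5 = 260.752190
per-turn = √(260.752190² + 11.5²) = √(67991.7047 + 132.25) = √68123.9547 = 261.005660
L = 5 × 261.005660 = 1305.028302
V = π·2.75² × L = 23.758294 × 1305.028302 = 31005.246646

L=1305.028 V=31005.247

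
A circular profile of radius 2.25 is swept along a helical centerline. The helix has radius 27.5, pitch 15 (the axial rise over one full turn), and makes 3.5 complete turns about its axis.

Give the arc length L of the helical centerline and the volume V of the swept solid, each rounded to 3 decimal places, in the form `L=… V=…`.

L=607.031 V=9654.413

2πR = 2π·27.5 = 172.787596
per-turn = √(172.787596² + 15²) = √(29855.5533 + 225) = √30080.5533 = 173.437462
L = 3.5 × 173.437462 = 607.031118
V = π·2.25² × L = 15.904313 × 607.031118 = 9654.412784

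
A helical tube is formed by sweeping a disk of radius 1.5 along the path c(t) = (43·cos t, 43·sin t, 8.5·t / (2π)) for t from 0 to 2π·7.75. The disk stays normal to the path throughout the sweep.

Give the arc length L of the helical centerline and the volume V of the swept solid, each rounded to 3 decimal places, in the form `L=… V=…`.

2πR = 2π·43 = 270.176968
per-turn = √(270.176968² + 8.5²) = √(72995.5942 + 72.25) = √73067.8442 = 270.310644
L = 7.75 × 270.310644 = 2094.907489
V = π·1.5² × L = 7.068583 × 2094.907489 = 14808.028452

L=2094.907 V=14808.028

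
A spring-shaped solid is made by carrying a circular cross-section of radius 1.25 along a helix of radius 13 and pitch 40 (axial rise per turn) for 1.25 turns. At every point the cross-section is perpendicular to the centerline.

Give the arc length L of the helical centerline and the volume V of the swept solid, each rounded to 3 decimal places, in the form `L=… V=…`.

2πR = 2π·13 = 81.681409
per-turn = √(81.681409² + 40²) = √(6671.8526 + 1600) = √8271.8526 = 90.949726
L = 1.25 × 90.949726 = 113.687157
V = π·1.25² × L = 4.908739 × 113.687157 = 558.060527

L=113.687 V=558.061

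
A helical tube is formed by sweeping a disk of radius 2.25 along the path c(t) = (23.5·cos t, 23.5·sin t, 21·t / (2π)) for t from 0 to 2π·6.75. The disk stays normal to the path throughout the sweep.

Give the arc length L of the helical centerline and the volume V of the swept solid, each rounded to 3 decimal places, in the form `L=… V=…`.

L=1006.700 V=16010.870

2πR = 2π·23.5 = 147.654855
per-turn = √(147.654855² + 21²) = √(21801.9561 + 441) = √22242.9561 = 149.140726
L = 6.75 × 149.140726 = 1006.699900
V = π·2.25² × L = 15.904313 × 1006.699900 = 16010.870111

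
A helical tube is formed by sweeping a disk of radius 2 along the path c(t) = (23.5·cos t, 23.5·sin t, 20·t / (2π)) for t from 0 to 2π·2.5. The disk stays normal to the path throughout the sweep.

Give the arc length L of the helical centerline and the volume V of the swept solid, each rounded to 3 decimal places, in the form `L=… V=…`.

L=372.508 V=4681.074

2πR = 2π·23.5 = 147.654855
per-turn = √(147.654855² + 20²) = √(21801.9561 + 400) = √22201.9561 = 149.003208
L = 2.5 × 149.003208 = 372.508021
V = π·2² × L = 12.566371 × 372.508021 = 4681.073850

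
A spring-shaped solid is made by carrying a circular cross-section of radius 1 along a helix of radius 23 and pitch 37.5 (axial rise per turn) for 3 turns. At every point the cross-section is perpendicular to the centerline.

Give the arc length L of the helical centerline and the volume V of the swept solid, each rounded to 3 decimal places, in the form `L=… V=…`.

2πR = 2π·23 = 144.513262
per-turn = √(144.513262² + 37.5²) = √(20884.0829 + 1406.25) = √22290.3329 = 149.299474
L = 3 × 149.299474 = 447.898422
V = π·1² × L = 3.141593 × 447.898422 = 1407.114391

L=447.898 V=1407.114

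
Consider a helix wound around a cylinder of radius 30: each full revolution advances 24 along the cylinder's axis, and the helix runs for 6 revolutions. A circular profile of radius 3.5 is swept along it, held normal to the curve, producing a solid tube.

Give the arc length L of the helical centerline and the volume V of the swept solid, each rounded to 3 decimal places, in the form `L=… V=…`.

L=1140.104 V=43876.337

2πR = 2π·30 = 188.495559
per-turn = √(188.495559² + 24²) = √(35530.5758 + 576) = √36106.5758 = 190.017304
L = 6 × 190.017304 = 1140.103824
V = π·3.5² × L = 38.484510 × 1140.103824 = 43876.337038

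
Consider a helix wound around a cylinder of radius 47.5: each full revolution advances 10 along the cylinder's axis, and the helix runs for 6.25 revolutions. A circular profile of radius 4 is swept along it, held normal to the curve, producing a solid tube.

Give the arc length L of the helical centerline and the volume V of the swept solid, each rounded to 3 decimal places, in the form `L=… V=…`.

L=1866.367 V=93813.859

2πR = 2π·47.5 = 298.451302
per-turn = √(298.451302² + 10²) = √(89073.1797 + 100) = √89173.1797 = 298.618787
L = 6.25 × 298.618787 = 1866.367416
V = π·4² × L = 50.265482 × 1866.367416 = 93813.858626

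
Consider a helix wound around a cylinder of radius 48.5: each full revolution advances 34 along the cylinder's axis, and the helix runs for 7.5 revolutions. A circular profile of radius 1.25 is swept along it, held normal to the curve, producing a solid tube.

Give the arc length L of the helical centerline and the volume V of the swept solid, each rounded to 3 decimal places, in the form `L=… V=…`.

2πR = 2π·48.5 = 304.734487
per-turn = √(304.734487² + 34²) = √(92863.1078 + 1156) = √94019.1078 = 306.625354
L = 7.5 × 306.625354 = 2299.690156
V = π·1.25² × L = 4.908739 × 2299.690156 = 11288.577656

L=2299.690 V=11288.578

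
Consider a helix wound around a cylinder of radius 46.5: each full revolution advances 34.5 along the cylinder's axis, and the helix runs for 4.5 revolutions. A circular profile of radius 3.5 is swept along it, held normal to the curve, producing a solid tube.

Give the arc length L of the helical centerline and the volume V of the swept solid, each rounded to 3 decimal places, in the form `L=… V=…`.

L=1323.891 V=50949.295

2πR = 2π·46.5 = 292.168117
per-turn = √(292.168117² + 34.5²) = √(85362.2085 + 1190.25) = √86552.4585 = 294.197992
L = 4.5 × 294.197992 = 1323.890964
V = π·3.5² × L = 38.484510 × 1323.890964 = 50949.295042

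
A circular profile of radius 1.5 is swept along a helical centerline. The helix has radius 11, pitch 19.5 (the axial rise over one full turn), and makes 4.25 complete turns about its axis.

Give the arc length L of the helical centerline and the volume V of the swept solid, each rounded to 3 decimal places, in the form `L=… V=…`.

2πR = 2π·11 = 69.115038
per-turn = √(69.115038² + 19.5²) = √(4776.8885 + 380.25) = √5157.1385 = 71.813220
L = 4.25 × 71.813220 = 305.206184
V = π·1.5² × L = 7.068583 × 305.206184 = 2157.375387

L=305.206 V=2157.375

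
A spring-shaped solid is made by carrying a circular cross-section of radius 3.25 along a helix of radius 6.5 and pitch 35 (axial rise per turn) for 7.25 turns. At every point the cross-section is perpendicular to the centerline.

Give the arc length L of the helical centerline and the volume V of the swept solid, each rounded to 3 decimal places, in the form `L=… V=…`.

2πR = 2π·6.5 = 40.840704
per-turn = √(40.840704² + 35²) = √(1667.9631 + 1225) = √2892.9631 = 53.786273
L = 7.25 × 53.786273 = 389.950478
V = π·3.25² × L = 33.183072 × 389.950478 = 12939.754943

L=389.950 V=12939.755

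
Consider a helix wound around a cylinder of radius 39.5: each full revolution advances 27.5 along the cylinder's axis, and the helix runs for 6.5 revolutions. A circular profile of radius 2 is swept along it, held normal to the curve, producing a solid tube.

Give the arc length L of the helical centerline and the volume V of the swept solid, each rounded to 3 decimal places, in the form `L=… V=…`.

L=1623.081 V=20396.234

2πR = 2π·39.5 = 248.185820
per-turn = √(248.185820² + 27.5²) = √(61596.2011 + 756.25) = √62352.4511 = 249.704728
L = 6.5 × 249.704728 = 1623.080730
V = π·2² × L = 12.566371 × 1623.080730 = 20396.233996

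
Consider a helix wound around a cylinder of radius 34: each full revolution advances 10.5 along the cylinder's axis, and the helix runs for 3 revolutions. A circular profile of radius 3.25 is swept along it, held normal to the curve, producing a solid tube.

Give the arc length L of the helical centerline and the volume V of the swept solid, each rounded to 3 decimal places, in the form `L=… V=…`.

2πR = 2π·34 = 213.628300
per-turn = √(213.628300² + 10.5²) = √(45637.0508 + 110.25) = √45747.3008 = 213.886186
L = 3 × 213.886186 = 641.658559
V = π·3.25² × L = 33.183072 × 641.658559 = 21292.202432

L=641.659 V=21292.202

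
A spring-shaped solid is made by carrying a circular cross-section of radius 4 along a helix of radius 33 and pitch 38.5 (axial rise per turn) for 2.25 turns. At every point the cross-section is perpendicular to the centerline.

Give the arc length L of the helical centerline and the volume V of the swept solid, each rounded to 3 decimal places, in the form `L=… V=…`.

2πR = 2π·33 = 207.345115
per-turn = √(207.345115² + 38.5²) = √(42991.9968 + 1482.25) = √44474.2468 = 210.889181
L = 2.25 × 210.889181 = 474.500658
V = π·4² × L = 50.265482 × 474.500658 = 23851.004492

L=474.501 V=23851.004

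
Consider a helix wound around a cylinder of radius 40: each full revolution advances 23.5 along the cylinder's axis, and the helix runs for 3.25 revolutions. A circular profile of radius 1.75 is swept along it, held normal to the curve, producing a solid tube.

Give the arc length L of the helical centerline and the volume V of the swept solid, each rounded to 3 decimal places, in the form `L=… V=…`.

L=820.377 V=7892.952

2πR = 2π·40 = 251.327412
per-turn = √(251.327412² + 23.5²) = √(63165.4682 + 552.25) = √63717.7182 = 252.423688
L = 3.25 × 252.423688 = 820.376985
V = π·1.75² × L = 9.621128 × 820.376985 = 7892.951576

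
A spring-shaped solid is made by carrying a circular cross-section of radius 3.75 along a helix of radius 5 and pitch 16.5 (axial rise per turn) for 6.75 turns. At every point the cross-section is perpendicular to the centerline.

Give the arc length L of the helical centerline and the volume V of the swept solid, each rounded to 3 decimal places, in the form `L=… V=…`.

2πR = 2π·5 = 31.415927
per-turn = √(31.415927² + 16.5²) = √(986.9604 + 272.25) = √1259.2104 = 35.485355
L = 6.75 × 35.485355 = 239.526148
V = π·3.75² × L = 44.178647 × 239.526148 = 10581.941075

L=239.526 V=10581.941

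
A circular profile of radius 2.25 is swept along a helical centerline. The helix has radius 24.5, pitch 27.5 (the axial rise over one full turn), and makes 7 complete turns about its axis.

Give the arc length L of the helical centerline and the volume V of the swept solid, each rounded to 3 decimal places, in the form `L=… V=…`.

2πR = 2π·24.5 = 153.938040
per-turn = √(153.938040² + 27.5²) = √(23696.9202 + 756.25) = √24453.1702 = 156.375094
L = 7 × 156.375094 = 1094.625661
V = π·2.25² × L = 15.904313 × 1094.625661 = 17409.268924

L=1094.626 V=17409.269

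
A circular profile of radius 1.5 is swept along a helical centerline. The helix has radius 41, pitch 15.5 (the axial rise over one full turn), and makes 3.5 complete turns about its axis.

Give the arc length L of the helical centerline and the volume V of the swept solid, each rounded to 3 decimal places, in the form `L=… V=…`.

L=903.268 V=6384.823

2πR = 2π·41 = 257.610598
per-turn = √(257.610598² + 15.5²) = √(66363.2200 + 240.25) = √66603.4700 = 258.076481
L = 3.5 × 258.076481 = 903.267683
V = π·1.5² × L = 7.068583 × 903.267683 = 6384.823015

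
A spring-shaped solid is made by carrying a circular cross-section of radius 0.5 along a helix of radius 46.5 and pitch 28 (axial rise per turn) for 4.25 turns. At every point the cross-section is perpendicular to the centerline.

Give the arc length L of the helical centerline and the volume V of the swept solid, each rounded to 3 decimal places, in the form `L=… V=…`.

2πR = 2π·46.5 = 292.168117
per-turn = √(292.168117² + 28²) = √(85362.2085 + 784) = √86146.2085 = 293.506743
L = 4.25 × 293.506743 = 1247.403660
V = π·0.5² × L = 0.785398 × 1247.403660 = 979.708543

L=1247.404 V=979.709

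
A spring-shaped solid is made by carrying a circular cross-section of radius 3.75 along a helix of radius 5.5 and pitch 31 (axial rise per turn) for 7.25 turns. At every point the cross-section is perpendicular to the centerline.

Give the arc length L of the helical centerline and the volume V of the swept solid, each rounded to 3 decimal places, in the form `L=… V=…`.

2πR = 2π·5.5 = 34.557519
per-turn = √(34.557519² + 31²) = √(1194.2221 + 961) = √2155.2221 = 46.424370
L = 7.25 × 46.424370 = 336.576683
V = π·3.75² × L = 44.178647 × 336.576683 = 14869.502350

L=336.577 V=14869.502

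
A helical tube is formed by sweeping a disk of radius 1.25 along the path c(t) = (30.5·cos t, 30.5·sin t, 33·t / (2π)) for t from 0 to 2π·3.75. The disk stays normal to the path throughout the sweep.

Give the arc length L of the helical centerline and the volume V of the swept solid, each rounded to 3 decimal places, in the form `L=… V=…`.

L=729.216 V=3579.533

2πR = 2π·30.5 = 191.637152
per-turn = √(191.637152² + 33²) = √(36724.7980 + 1089) = √37813.7980 = 194.457702
L = 3.75 × 194.457702 = 729.216384
V = π·1.25² × L = 4.908739 × 729.216384 = 3579.532552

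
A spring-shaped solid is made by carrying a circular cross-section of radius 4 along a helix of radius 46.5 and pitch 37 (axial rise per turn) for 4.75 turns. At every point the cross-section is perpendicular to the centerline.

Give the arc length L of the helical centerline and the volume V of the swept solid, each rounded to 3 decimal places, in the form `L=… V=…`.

L=1398.883 V=70315.515

2πR = 2π·46.5 = 292.168117
per-turn = √(292.168117² + 37²) = √(85362.2085 + 1369) = √86731.2085 = 294.501627
L = 4.75 × 294.501627 = 1398.882730
V = π·4² × L = 50.265482 × 1398.882730 = 70315.515301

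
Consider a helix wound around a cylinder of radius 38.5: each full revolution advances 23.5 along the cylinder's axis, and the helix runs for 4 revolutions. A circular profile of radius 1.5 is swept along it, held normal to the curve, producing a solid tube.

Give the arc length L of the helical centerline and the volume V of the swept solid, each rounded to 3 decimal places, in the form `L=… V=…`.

2πR = 2π·38.5 = 241.902634
per-turn = √(241.902634² + 23.5²) = √(58516.8845 + 552.25) = √59069.1345 = 243.041425
L = 4 × 243.041425 = 972.165702
V = π·1.5² × L = 7.068583 × 972.165702 = 6871.834411

L=972.166 V=6871.834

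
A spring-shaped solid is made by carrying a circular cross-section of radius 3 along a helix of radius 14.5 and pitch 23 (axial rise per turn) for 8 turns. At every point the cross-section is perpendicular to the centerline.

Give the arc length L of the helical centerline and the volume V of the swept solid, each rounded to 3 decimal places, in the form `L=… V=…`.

2πR = 2π·14.5 = 91.106187
per-turn = √(91.106187² + 23²) = √(8300.3373 + 529) = √8829.3373 = 93.964553
L = 8 × 93.964553 = 751.716427
V = π·3² × L = 28.274334 × 751.716427 = 21254.281254

L=751.716 V=21254.281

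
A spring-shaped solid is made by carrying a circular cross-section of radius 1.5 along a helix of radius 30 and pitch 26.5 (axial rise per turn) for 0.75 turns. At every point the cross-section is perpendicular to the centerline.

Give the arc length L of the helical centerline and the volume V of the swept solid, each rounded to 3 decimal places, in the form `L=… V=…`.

2πR = 2π·30 = 188.495559
per-turn = √(188.495559² + 26.5²) = √(35530.5758 + 702.25) = √36232.8258 = 190.349221
L = 0.75 × 190.349221 = 142.761916
V = π·1.5² × L = 7.068583 × 142.761916 = 1009.124517

L=142.762 V=1009.125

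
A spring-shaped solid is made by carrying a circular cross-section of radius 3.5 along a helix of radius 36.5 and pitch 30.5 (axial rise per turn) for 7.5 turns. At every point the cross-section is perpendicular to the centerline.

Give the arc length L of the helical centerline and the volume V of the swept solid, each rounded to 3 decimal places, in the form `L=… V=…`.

2πR = 2π·36.5 = 229.336264
per-turn = √(229.336264² + 30.5²) = √(52595.1219 + 930.25) = √53525.3719 = 231.355510
L = 7.5 × 231.355510 = 1735.166323
V = π·3.5² × L = 38.484510 × 1735.166323 = 66777.025701

L=1735.166 V=66777.026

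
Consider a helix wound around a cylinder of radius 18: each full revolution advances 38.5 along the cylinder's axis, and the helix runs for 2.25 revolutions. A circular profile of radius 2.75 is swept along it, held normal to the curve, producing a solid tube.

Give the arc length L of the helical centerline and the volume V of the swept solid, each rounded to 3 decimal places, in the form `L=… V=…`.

2πR = 2π·18 = 113.097336
per-turn = √(113.097336² + 38.5²) = √(12791.0073 + 1482.25) = √14273.2573 = 119.470738
L = 2.25 × 119.470738 = 268.809161
V = π·2.75² × L = 23.758294 × 268.809161 = 6386.447199

L=268.809 V=6386.447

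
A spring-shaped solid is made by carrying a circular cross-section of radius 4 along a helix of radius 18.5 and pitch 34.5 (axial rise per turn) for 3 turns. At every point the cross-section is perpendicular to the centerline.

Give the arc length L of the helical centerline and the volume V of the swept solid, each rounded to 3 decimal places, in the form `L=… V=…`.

L=363.752 V=18284.179

2πR = 2π·18.5 = 116.238928
per-turn = √(116.238928² + 34.5²) = √(13511.4884 + 1190.25) = √14701.7384 = 121.250725
L = 3 × 121.250725 = 363.752176
V = π·4² × L = 50.265482 × 363.752176 = 18284.178641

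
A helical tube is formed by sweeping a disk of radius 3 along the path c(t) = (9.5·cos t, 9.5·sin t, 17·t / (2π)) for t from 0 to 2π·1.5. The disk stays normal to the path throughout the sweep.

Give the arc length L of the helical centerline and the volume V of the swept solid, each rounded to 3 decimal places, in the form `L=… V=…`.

2πR = 2π·9.5 = 59.690260
per-turn = √(59.690260² + 17²) = √(3562.9272 + 289) = √3851.9272 = 62.063896
L = 1.5 × 62.063896 = 93.095844
V = π·3² × L = 28.274334 × 93.095844 = 2632.222977

L=93.096 V=2632.223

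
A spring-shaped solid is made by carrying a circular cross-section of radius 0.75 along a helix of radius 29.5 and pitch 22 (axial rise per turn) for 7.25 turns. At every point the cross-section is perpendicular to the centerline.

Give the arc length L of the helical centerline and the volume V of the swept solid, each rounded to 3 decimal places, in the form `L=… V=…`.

L=1353.249 V=2391.388

2πR = 2π·29.5 = 185.353967
per-turn = √(185.353967² + 22²) = √(34356.0929 + 484) = √34840.0929 = 186.655010
L = 7.25 × 186.655010 = 1353.248826
V = π·0.75² × L = 1.767146 × 1353.248826 = 2391.388070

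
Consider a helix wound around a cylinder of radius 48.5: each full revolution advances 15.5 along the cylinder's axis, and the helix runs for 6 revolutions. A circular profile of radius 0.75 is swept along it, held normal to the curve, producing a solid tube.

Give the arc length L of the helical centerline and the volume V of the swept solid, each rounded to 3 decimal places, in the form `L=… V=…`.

2πR = 2π·48.5 = 304.734487
per-turn = √(304.734487² + 15.5²) = √(92863.1078 + 240.25) = √93103.3578 = 305.128428
L = 6 × 305.128428 = 1830.770570
V = π·0.75² × L = 1.767146 × 1830.770570 = 3235.238648

L=1830.771 V=3235.239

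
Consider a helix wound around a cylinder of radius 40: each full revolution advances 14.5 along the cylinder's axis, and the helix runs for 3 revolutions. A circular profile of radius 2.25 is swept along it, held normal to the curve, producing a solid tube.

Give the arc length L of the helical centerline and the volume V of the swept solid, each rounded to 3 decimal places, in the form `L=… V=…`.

2πR = 2π·40 = 251.327412
per-turn = √(251.327412² + 14.5²) = √(63165.4682 + 210.25) = √63375.7182 = 251.745344
L = 3 × 251.745344 = 755.236032
V = π·2.25² × L = 15.904313 × 755.236032 = 12011.510092

L=755.236 V=12011.510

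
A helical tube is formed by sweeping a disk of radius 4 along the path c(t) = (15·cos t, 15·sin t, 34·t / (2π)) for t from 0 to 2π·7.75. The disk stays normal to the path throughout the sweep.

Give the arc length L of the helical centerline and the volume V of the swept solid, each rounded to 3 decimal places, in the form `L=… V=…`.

L=776.496 V=39030.947

2πR = 2π·15 = 94.247780
per-turn = √(94.247780² + 34²) = √(8882.6440 + 1156) = √10038.6440 = 100.193033
L = 7.75 × 100.193033 = 776.496010
V = π·4² × L = 50.265482 × 776.496010 = 39030.946548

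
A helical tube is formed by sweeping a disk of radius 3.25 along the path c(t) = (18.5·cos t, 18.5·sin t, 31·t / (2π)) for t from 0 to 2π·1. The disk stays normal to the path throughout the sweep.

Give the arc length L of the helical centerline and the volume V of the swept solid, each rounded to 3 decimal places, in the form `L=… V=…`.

L=120.302 V=3991.979

2πR = 2π·18.5 = 116.238928
per-turn = √(116.238928² + 31²) = √(13511.4884 + 961) = √14472.4884 = 120.301656
L = 1 × 120.301656 = 120.301656
V = π·3.25² × L = 33.183072 × 120.301656 = 3991.978560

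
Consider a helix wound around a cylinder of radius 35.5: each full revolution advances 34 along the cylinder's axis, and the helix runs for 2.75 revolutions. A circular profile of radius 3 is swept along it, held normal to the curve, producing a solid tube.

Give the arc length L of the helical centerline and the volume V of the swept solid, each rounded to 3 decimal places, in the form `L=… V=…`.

L=620.481 V=17543.691

2πR = 2π·35.5 = 223.053078
per-turn = √(223.053078² + 34²) = √(49752.6758 + 1156) = √50908.6758 = 225.629510
L = 2.75 × 225.629510 = 620.481153
V = π·3² × L = 28.274334 × 620.481153 = 17543.691274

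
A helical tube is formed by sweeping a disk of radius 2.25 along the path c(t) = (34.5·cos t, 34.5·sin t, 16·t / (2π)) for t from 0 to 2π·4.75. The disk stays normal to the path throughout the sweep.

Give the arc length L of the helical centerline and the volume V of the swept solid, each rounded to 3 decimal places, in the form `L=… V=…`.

L=1032.458 V=16420.535

2πR = 2π·34.5 = 216.769893
per-turn = √(216.769893² + 16²) = √(46989.1866 + 256) = √47245.1866 = 217.359579
L = 4.75 × 217.359579 = 1032.458000
V = π·2.25² × L = 15.904313 × 1032.458000 = 16420.534993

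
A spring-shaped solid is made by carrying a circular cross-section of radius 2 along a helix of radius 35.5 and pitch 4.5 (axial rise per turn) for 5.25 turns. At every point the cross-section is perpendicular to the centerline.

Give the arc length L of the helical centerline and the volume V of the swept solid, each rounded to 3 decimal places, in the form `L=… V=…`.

2πR = 2π·35.5 = 223.053078
per-turn = √(223.053078² + 4.5²) = √(49752.6758 + 20.25) = √49772.9258 = 223.098467
L = 5.25 × 223.098467 = 1171.266949
V = π·2² × L = 12.566371 × 1171.266949 = 14718.574576

L=1171.267 V=14718.575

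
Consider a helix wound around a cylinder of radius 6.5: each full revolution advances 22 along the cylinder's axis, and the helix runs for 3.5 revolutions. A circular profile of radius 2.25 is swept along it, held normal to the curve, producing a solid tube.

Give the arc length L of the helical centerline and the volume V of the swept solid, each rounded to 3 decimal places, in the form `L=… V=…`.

L=162.362 V=2582.262

2πR = 2π·6.5 = 40.840704
per-turn = √(40.840704² + 22²) = √(1667.9631 + 484) = √2151.9631 = 46.389257
L = 3.5 × 46.389257 = 162.362399
V = π·2.25² × L = 15.904313 × 162.362399 = 2582.262377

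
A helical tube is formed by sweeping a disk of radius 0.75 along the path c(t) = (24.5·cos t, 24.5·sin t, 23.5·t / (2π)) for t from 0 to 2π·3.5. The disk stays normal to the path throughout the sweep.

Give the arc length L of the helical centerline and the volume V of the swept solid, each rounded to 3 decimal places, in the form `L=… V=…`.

L=545.025 V=963.139

2πR = 2π·24.5 = 153.938040
per-turn = √(153.938040² + 23.5²) = √(23696.9202 + 552.25) = √24249.1702 = 155.721451
L = 3.5 × 155.721451 = 545.025077
V = π·0.75² × L = 1.767146 × 545.025077 = 963.138813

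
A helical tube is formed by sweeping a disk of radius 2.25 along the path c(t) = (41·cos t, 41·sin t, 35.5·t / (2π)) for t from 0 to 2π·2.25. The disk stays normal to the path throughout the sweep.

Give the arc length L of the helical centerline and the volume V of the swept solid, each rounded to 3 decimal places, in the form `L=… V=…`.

L=585.102 V=9305.638

2πR = 2π·41 = 257.610598
per-turn = √(257.610598² + 35.5²) = √(66363.2200 + 1260.25) = √67623.4700 = 260.045131
L = 2.25 × 260.045131 = 585.101544
V = π·2.25² × L = 15.904313 × 585.101544 = 9305.637981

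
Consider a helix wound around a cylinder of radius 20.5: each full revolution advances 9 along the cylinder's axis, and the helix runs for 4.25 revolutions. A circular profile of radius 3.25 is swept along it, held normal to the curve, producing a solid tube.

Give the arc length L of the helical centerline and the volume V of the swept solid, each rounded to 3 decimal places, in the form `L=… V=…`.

2πR = 2π·20.5 = 128.805299
per-turn = √(128.805299² + 9²) = √(16590.8050 + 81) = √16671.8050 = 129.119344
L = 4.25 × 129.119344 = 548.757212
V = π·3.25² × L = 33.183072 × 548.757212 = 18209.450300

L=548.757 V=18209.450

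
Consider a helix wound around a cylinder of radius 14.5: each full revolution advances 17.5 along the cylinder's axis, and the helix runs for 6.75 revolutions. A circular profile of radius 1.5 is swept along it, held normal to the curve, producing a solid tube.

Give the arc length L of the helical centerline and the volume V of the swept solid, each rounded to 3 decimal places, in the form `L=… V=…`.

2πR = 2π·14.5 = 91.106187
per-turn = √(91.106187² + 17.5²) = √(8300.3373 + 306.25) = √8606.5873 = 92.771695
L = 6.75 × 92.771695 = 626.208938
V = π·1.5² × L = 7.068583 × 626.208938 = 4426.410148

L=626.209 V=4426.410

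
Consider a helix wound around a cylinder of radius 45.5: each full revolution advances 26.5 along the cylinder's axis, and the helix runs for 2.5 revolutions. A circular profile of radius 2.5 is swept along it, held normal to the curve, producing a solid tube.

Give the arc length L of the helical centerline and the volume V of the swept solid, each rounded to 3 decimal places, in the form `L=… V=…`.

2πR = 2π·45.5 = 285.884931
per-turn = √(285.884931² + 26.5²) = √(81730.1940 + 702.25) = √82432.4440 = 287.110508
L = 2.5 × 287.110508 = 717.776271
V = π·2.5² × L = 19.634954 × 717.776271 = 14093.504125

L=717.776 V=14093.504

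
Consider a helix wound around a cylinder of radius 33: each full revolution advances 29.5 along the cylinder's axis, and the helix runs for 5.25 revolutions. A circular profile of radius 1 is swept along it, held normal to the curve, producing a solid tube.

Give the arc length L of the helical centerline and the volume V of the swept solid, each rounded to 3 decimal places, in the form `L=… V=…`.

L=1099.524 V=3454.257

2πR = 2π·33 = 207.345115
per-turn = √(207.345115² + 29.5²) = √(42991.9968 + 870.25) = √43862.2468 = 209.433156
L = 5.25 × 209.433156 = 1099.524068
V = π·1² × L = 3.141593 × 1099.524068 = 3454.256735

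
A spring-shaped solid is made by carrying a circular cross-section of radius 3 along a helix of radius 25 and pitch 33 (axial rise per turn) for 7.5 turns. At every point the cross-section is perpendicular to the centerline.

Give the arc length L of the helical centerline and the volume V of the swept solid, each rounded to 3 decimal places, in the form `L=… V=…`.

L=1203.815 V=34037.053

2πR = 2π·25 = 157.079633
per-turn = √(157.079633² + 33²) = √(24674.0110 + 1089) = √25763.0110 = 160.508601
L = 7.5 × 160.508601 = 1203.814508
V = π·3² × L = 28.274334 × 1203.814508 = 34037.053323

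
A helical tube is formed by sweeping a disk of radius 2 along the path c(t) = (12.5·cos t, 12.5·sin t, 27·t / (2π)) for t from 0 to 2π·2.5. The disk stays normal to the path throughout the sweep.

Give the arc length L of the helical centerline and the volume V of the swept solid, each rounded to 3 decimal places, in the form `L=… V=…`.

2πR = 2π·12.5 = 78.539816
per-turn = √(78.539816² + 27²) = √(6168.5028 + 729) = √6897.5028 = 83.051206
L = 2.5 × 83.051206 = 207.628014
V = π·2² × L = 12.566371 × 207.628014 = 2609.130574

L=207.628 V=2609.131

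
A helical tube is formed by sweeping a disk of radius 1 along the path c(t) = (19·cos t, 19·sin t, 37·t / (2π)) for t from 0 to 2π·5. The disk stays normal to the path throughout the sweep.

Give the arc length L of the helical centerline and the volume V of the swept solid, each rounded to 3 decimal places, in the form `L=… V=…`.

2πR = 2π·19 = 119.380521
per-turn = √(119.380521² + 37²) = √(14251.7088 + 1369) = √15620.7088 = 124.982834
L = 5 × 124.982834 = 624.914169
V = π·1² × L = 3.141593 × 624.914169 = 1963.225763

L=624.914 V=1963.226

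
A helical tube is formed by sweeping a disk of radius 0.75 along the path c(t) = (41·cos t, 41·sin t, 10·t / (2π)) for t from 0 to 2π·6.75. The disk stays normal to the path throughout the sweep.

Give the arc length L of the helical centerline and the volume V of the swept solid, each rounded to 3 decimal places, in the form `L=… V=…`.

L=1740.181 V=3075.154

2πR = 2π·41 = 257.610598
per-turn = √(257.610598² + 10²) = √(66363.2200 + 100) = √66463.2200 = 257.804616
L = 6.75 × 257.804616 = 1740.181158
V = π·0.75² × L = 1.767146 × 1740.181158 = 3075.153941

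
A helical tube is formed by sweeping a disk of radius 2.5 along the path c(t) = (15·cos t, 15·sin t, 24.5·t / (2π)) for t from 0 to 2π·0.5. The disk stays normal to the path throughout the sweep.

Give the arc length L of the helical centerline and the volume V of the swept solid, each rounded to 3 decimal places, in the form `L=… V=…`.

2πR = 2π·15 = 94.247780
per-turn = √(94.247780² + 24.5²) = √(8882.6440 + 600.25) = √9482.8940 = 97.380152
L = 0.5 × 97.380152 = 48.690076
V = π·2.5² × L = 19.634954 × 48.690076 = 956.027405

L=48.690 V=956.027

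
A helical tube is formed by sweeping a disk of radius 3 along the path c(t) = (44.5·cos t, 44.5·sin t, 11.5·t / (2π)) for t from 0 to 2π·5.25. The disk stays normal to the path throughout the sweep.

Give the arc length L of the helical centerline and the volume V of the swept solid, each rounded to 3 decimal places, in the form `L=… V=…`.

L=1469.150 V=41539.245

2πR = 2π·44.5 = 279.601746
per-turn = √(279.601746² + 11.5²) = √(78177.1365 + 132.25) = √78309.3865 = 279.838143
L = 5.25 × 279.838143 = 1469.150252
V = π·3² × L = 28.274334 × 1469.150252 = 41539.244762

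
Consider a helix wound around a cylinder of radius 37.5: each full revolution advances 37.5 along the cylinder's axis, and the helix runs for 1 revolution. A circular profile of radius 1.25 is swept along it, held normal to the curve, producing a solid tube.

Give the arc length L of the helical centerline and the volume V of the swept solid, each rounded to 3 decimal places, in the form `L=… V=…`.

L=238.585 V=1171.151

2πR = 2π·37.5 = 235.619449
per-turn = √(235.619449² + 37.5²) = √(55516.5248 + 1406.25) = √56922.7748 = 238.584942
L = 1 × 238.584942 = 238.584942
V = π·1.25² × L = 4.908739 × 238.584942 = 1171.151098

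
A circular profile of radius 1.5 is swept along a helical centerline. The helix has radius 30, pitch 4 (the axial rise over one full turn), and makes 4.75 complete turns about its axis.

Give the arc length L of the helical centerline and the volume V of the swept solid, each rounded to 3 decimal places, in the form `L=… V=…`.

2πR = 2π·30 = 188.495559
per-turn = √(188.495559² + 4²) = √(35530.5758 + 16) = √35546.5758 = 188.537996
L = 4.75 × 188.537996 = 895.555480
V = π·1.5² × L = 7.068583 × 895.555480 = 6330.308662

L=895.555 V=6330.309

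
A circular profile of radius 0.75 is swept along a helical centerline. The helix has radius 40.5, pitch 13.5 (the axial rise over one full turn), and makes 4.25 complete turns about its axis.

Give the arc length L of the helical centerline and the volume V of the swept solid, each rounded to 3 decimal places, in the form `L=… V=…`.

L=1083.014 V=1913.844

2πR = 2π·40.5 = 254.469005
per-turn = √(254.469005² + 13.5²) = √(64754.4745 + 182.25) = √64936.7245 = 254.826852
L = 4.25 × 254.826852 = 1083.014121
V = π·0.75² × L = 1.767146 × 1083.014121 = 1913.843928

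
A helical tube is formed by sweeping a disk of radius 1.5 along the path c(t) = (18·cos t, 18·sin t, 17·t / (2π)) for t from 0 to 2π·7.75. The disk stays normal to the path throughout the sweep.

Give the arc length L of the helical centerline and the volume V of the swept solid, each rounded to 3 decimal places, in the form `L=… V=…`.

L=886.351 V=6265.245

2πR = 2π·18 = 113.097336
per-turn = √(113.097336² + 17²) = √(12791.0073 + 289) = √13080.0073 = 114.367860
L = 7.75 × 114.367860 = 886.350912
V = π·1.5² × L = 7.068583 × 886.350912 = 6265.245404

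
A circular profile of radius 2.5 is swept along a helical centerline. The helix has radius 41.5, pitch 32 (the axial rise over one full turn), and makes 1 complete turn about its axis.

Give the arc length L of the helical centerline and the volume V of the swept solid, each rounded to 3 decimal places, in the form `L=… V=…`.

L=262.708 V=5158.267

2πR = 2π·41.5 = 260.752190
per-turn = √(260.752190² + 32²) = √(67991.7047 + 1024) = √69015.7047 = 262.708402
L = 1 × 262.708402 = 262.708402
V = π·2.5² × L = 19.634954 × 262.708402 = 5158.267420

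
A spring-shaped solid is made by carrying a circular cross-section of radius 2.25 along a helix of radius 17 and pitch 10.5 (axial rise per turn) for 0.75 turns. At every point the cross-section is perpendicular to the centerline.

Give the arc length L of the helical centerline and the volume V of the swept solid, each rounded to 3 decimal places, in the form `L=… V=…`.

L=80.497 V=1280.245

2πR = 2π·17 = 106.814150
per-turn = √(106.814150² + 10.5²) = √(11409.2627 + 110.25) = √11519.5127 = 107.328993
L = 0.75 × 107.328993 = 80.496745
V = π·2.25² × L = 15.904313 × 80.496745 = 1280.245406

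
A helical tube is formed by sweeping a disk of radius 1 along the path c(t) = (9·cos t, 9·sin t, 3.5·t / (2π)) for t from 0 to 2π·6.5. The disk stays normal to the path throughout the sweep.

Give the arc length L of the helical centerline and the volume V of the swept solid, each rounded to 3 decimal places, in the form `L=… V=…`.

L=368.270 V=1156.953

2πR = 2π·9 = 56.548668
per-turn = √(56.548668² + 3.5²) = √(3197.7518 + 12.25) = √3210.0018 = 56.656878
L = 6.5 × 56.656878 = 368.269707
V = π·1² × L = 3.141593 × 368.269707 = 1156.953406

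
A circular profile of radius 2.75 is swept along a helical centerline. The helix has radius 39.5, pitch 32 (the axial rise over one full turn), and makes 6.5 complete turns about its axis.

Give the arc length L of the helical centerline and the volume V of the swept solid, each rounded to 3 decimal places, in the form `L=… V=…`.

2πR = 2π·39.5 = 248.185820
per-turn = √(248.185820² + 32²) = √(61596.2011 + 1024) = √62620.2011 = 250.240287
L = 6.5 × 250.240287 = 1626.561863
V = π·2.75² × L = 23.758294 × 1626.561863 = 38644.335677

L=1626.562 V=38644.336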